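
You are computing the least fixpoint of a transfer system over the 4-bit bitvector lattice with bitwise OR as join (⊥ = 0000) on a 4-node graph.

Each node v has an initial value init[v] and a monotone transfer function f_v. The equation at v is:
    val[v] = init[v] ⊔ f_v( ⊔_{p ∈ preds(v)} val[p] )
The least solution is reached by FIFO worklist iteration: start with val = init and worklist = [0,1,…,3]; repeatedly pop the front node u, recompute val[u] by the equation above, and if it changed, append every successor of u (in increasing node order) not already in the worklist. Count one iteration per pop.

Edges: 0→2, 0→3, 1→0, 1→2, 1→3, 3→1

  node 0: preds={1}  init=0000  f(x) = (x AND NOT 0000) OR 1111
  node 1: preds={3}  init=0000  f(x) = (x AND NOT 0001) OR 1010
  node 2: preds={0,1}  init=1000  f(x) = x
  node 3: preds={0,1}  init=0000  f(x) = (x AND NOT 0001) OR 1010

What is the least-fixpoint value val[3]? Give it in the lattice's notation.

Trace (9 dequeues):
  [1] u=0 | in 0000 | out 1111 | prev 0000 | push {}
  [2] u=1 | in 0000 | out 1010 | prev 0000 | push {0}
  [3] u=2 | in 1111 | out 1111 | prev 1000 | push {}
  [4] u=3 | in 1111 | out 1110 | prev 0000 | push {1}
  [5] u=0 | in 1010 | out 1111 | ==
  [6] u=1 | in 1110 | out 1110 | prev 1010 | push {0,2,3}
  [7] u=0 | in 1110 | out 1111 | ==
  [8] u=2 | in 1111 | out 1111 | ==
  [9] u=3 | in 1111 | out 1110 | ==

Converged values:
  [0] 1111
  [1] 1110
  [2] 1111
  [3] 1110

1110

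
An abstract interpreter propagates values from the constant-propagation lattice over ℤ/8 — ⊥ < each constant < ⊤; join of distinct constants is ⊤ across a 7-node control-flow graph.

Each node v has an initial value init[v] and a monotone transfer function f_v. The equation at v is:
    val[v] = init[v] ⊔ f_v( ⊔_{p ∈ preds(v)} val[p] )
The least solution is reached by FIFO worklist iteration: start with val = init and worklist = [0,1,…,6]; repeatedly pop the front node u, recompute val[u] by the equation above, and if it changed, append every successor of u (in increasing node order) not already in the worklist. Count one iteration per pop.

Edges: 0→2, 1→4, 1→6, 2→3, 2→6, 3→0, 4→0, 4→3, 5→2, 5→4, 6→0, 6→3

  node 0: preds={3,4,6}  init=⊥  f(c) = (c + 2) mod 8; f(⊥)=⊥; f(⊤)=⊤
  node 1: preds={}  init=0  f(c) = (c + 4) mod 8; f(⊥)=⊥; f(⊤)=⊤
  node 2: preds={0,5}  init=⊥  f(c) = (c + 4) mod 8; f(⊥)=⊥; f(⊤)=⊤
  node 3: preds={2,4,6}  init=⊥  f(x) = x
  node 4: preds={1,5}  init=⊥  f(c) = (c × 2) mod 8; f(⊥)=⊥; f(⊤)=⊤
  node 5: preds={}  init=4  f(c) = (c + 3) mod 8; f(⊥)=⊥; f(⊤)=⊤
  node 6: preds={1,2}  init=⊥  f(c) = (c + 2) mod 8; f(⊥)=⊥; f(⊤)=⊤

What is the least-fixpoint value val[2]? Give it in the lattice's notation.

Iteration log — 15 steps:
  step 1. node 0  ⊔preds=⊥  new=⊥  stable
  step 2. node 1  ⊔preds=⊥  new=0  stable
  step 3. node 2  ⊔preds=4  new=0  old=⊥  +wl: 
  step 4. node 3  ⊔preds=0  new=0  old=⊥  +wl: 0
  step 5. node 4  ⊔preds=⊤  new=⊤  old=⊥  +wl: 3
  step 6. node 5  ⊔preds=⊥  new=4  stable
  step 7. node 6  ⊔preds=0  new=2  old=⊥  +wl: 
  step 8. node 0  ⊔preds=⊤  new=⊤  old=⊥  +wl: 2
  step 9. node 3  ⊔preds=⊤  new=⊤  old=0  +wl: 0
  step 10. node 2  ⊔preds=⊤  new=⊤  old=0  +wl: 3,6
  step 11. node 0  ⊔preds=⊤  new=⊤  stable
  step 12. node 3  ⊔preds=⊤  new=⊤  stable
  step 13. node 6  ⊔preds=⊤  new=⊤  old=2  +wl: 0,3
  step 14. node 0  ⊔preds=⊤  new=⊤  stable
  step 15. node 3  ⊔preds=⊤  new=⊤  stable

Least fixpoint reached:
  node 0: ⊤
  node 1: 0
  node 2: ⊤
  node 3: ⊤
  node 4: ⊤
  node 5: 4
  node 6: ⊤

⊤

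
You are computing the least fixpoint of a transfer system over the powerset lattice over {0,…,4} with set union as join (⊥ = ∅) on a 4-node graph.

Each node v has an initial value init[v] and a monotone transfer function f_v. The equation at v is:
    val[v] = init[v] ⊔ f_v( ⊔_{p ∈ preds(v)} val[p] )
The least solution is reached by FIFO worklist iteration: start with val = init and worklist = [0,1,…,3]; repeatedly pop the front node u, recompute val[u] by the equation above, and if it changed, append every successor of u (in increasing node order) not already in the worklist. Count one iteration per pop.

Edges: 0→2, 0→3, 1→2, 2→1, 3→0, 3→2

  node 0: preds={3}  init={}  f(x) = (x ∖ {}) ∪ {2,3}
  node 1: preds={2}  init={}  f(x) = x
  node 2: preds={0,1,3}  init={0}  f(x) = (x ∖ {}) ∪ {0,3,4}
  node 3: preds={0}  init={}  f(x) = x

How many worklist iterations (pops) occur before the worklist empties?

7

Trace (7 dequeues):
  [1] u=0 | in {} | out {2,3} | prev {} | push {}
  [2] u=1 | in {0} | out {0} | prev {} | push {}
  [3] u=2 | in {0,2,3} | out {0,2,3,4} | prev {0} | push {1}
  [4] u=3 | in {2,3} | out {2,3} | prev {} | push {0,2}
  [5] u=1 | in {0,2,3,4} | out {0,2,3,4} | prev {0} | push {}
  [6] u=0 | in {2,3} | out {2,3} | ==
  [7] u=2 | in {0,2,3,4} | out {0,2,3,4} | ==

Converged values:
  [0] {2,3}
  [1] {0,2,3,4}
  [2] {0,2,3,4}
  [3] {2,3}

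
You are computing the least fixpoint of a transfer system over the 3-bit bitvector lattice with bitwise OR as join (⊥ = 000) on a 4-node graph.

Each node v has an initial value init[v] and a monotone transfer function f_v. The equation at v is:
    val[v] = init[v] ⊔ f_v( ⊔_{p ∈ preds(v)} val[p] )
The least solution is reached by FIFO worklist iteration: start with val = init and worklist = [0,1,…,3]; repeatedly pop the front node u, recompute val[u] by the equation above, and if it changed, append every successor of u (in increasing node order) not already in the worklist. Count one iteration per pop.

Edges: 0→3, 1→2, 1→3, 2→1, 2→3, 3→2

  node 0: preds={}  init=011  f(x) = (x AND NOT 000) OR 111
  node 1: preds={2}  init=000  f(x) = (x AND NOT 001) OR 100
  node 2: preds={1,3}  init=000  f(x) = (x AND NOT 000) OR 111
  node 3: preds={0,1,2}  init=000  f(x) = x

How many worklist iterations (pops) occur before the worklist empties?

7

Iteration log — 7 steps:
  step 1. node 0  ⊔preds=000  new=111  old=011  +wl: 
  step 2. node 1  ⊔preds=000  new=100  old=000  +wl: 
  step 3. node 2  ⊔preds=100  new=111  old=000  +wl: 1
  step 4. node 3  ⊔preds=111  new=111  old=000  +wl: 2
  step 5. node 1  ⊔preds=111  new=110  old=100  +wl: 3
  step 6. node 2  ⊔preds=111  new=111  stable
  step 7. node 3  ⊔preds=111  new=111  stable

Least fixpoint reached:
  node 0: 111
  node 1: 110
  node 2: 111
  node 3: 111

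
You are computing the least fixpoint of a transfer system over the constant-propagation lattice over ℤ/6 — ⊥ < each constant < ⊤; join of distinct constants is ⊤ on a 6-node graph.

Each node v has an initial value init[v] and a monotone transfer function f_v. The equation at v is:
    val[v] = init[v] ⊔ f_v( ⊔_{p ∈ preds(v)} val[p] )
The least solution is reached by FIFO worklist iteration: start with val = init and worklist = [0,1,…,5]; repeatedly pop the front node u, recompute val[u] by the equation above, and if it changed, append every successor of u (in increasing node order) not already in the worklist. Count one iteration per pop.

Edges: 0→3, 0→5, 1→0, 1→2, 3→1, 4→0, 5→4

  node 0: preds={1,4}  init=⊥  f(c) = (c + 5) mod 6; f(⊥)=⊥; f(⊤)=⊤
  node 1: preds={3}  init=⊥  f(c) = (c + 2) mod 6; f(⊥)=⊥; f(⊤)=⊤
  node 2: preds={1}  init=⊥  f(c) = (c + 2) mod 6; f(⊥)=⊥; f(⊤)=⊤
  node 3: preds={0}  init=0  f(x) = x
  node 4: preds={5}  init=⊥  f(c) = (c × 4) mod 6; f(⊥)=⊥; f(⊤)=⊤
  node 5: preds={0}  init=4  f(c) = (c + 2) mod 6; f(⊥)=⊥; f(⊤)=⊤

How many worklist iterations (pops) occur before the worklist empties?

13

Trace (13 dequeues):
  [1] u=0 | in ⊥ | out ⊥ | ==
  [2] u=1 | in 0 | out 2 | prev ⊥ | push {0}
  [3] u=2 | in 2 | out 4 | prev ⊥ | push {}
  [4] u=3 | in ⊥ | out 0 | ==
  [5] u=4 | in 4 | out 4 | prev ⊥ | push {}
  [6] u=5 | in ⊥ | out 4 | ==
  [7] u=0 | in ⊤ | out ⊤ | prev ⊥ | push {3,5}
  [8] u=3 | in ⊤ | out ⊤ | prev 0 | push {1}
  [9] u=5 | in ⊤ | out ⊤ | prev 4 | push {4}
  [10] u=1 | in ⊤ | out ⊤ | prev 2 | push {0,2}
  [11] u=4 | in ⊤ | out ⊤ | prev 4 | push {}
  [12] u=0 | in ⊤ | out ⊤ | ==
  [13] u=2 | in ⊤ | out ⊤ | prev 4 | push {}

Converged values:
  [0] ⊤
  [1] ⊤
  [2] ⊤
  [3] ⊤
  [4] ⊤
  [5] ⊤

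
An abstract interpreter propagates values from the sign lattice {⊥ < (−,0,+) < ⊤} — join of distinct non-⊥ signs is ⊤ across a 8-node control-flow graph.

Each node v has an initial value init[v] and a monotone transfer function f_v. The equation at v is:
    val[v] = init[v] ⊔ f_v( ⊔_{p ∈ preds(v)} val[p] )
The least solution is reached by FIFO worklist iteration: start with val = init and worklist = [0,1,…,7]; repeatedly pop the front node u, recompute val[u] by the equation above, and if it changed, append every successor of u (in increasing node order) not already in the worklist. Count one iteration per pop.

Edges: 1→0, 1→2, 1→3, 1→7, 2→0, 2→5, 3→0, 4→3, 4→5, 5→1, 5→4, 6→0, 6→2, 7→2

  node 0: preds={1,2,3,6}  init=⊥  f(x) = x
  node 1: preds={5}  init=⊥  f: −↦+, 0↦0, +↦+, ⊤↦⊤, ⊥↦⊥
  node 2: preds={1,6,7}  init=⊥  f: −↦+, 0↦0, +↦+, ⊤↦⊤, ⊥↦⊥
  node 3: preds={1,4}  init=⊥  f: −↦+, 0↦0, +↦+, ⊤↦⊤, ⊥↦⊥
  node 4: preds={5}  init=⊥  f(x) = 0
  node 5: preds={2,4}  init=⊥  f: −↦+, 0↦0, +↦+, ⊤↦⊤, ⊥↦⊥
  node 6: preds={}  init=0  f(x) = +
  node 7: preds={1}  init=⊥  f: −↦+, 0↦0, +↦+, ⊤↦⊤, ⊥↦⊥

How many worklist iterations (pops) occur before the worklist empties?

Worklist (26 pops):
  #1 pop 0: in=0 → 0 (was ⊥); enqueue []
  #2 pop 1: in=⊥ → ⊥ (no change)
  #3 pop 2: in=0 → 0 (was ⊥); enqueue [0]
  #4 pop 3: in=⊥ → ⊥ (no change)
  #5 pop 4: in=⊥ → 0 (was ⊥); enqueue [3]
  #6 pop 5: in=0 → 0 (was ⊥); enqueue [1,4]
  #7 pop 6: in=⊥ → ⊤ (was 0); enqueue [2]
  #8 pop 7: in=⊥ → ⊥ (no change)
  #9 pop 0: in=⊤ → ⊤ (was 0); enqueue []
  #10 pop 3: in=0 → 0 (was ⊥); enqueue [0]
  #11 pop 1: in=0 → 0 (was ⊥); enqueue [3,7]
  #12 pop 4: in=0 → 0 (no change)
  #13 pop 2: in=⊤ → ⊤ (was 0); enqueue [5]
  #14 pop 0: in=⊤ → ⊤ (no change)
  #15 pop 3: in=0 → 0 (no change)
  #16 pop 7: in=0 → 0 (was ⊥); enqueue [2]
  #17 pop 5: in=⊤ → ⊤ (was 0); enqueue [1,4]
  #18 pop 2: in=⊤ → ⊤ (no change)
  #19 pop 1: in=⊤ → ⊤ (was 0); enqueue [0,2,3,7]
  #20 pop 4: in=⊤ → 0 (no change)
  #21 pop 0: in=⊤ → ⊤ (no change)
  #22 pop 2: in=⊤ → ⊤ (no change)
  #23 pop 3: in=⊤ → ⊤ (was 0); enqueue [0]
  #24 pop 7: in=⊤ → ⊤ (was 0); enqueue [2]
  #25 pop 0: in=⊤ → ⊤ (no change)
  #26 pop 2: in=⊤ → ⊤ (no change)

Fixpoint:
  val[0] = ⊤
  val[1] = ⊤
  val[2] = ⊤
  val[3] = ⊤
  val[4] = 0
  val[5] = ⊤
  val[6] = ⊤
  val[7] = ⊤

26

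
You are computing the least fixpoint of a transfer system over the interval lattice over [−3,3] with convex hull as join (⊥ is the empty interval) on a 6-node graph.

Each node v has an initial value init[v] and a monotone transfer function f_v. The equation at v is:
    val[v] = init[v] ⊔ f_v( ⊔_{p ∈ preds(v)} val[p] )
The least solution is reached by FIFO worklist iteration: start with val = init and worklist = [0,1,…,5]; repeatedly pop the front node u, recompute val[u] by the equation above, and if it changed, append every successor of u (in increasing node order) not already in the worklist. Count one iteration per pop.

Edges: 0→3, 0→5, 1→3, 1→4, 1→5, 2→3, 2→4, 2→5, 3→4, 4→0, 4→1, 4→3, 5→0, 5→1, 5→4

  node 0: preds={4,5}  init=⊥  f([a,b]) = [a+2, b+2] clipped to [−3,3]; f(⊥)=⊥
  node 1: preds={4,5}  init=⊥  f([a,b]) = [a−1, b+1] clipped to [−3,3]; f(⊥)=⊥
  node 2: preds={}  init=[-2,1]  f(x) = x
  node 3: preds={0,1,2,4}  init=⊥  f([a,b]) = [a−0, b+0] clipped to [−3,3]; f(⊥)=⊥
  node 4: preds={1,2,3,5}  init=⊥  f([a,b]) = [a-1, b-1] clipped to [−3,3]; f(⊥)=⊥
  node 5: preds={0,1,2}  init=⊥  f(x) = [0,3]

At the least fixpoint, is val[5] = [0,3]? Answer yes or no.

yes

Iteration log — 14 steps:
  step 1. node 0  ⊔preds=⊥  new=⊥  stable
  step 2. node 1  ⊔preds=⊥  new=⊥  stable
  step 3. node 2  ⊔preds=⊥  new=[-2,1]  stable
  step 4. node 3  ⊔preds=[-2,1]  new=[-2,1]  old=⊥  +wl: 
  step 5. node 4  ⊔preds=[-2,1]  new=[-3,0]  old=⊥  +wl: 0,1,3
  step 6. node 5  ⊔preds=[-2,1]  new=[0,3]  old=⊥  +wl: 4
  step 7. node 0  ⊔preds=[-3,3]  new=[-1,3]  old=⊥  +wl: 5
  step 8. node 1  ⊔preds=[-3,3]  new=[-3,3]  old=⊥  +wl: 
  step 9. node 3  ⊔preds=[-3,3]  new=[-3,3]  old=[-2,1]  +wl: 
  step 10. node 4  ⊔preds=[-3,3]  new=[-3,2]  old=[-3,0]  +wl: 0,1,3
  step 11. node 5  ⊔preds=[-3,3]  new=[0,3]  stable
  step 12. node 0  ⊔preds=[-3,3]  new=[-1,3]  stable
  step 13. node 1  ⊔preds=[-3,3]  new=[-3,3]  stable
  step 14. node 3  ⊔preds=[-3,3]  new=[-3,3]  stable

Least fixpoint reached:
  node 0: [-1,3]
  node 1: [-3,3]
  node 2: [-2,1]
  node 3: [-3,3]
  node 4: [-3,2]
  node 5: [0,3]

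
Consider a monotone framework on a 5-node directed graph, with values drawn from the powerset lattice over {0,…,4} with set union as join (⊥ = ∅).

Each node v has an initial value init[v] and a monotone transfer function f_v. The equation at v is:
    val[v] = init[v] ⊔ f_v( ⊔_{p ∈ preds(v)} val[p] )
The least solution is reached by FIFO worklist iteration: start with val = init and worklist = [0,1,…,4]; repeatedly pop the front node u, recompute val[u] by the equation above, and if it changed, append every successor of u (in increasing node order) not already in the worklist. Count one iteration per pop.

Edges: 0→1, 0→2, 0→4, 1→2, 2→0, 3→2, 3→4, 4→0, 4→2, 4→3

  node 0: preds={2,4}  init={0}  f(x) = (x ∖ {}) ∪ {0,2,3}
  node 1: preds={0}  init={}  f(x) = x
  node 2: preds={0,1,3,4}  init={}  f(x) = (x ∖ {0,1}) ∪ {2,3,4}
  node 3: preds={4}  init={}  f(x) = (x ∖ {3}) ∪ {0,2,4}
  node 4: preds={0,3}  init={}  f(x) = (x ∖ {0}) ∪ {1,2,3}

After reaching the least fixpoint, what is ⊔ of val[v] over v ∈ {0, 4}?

Trace (11 dequeues):
  [1] u=0 | in {} | out {0,2,3} | prev {0} | push {}
  [2] u=1 | in {0,2,3} | out {0,2,3} | prev {} | push {}
  [3] u=2 | in {0,2,3} | out {2,3,4} | prev {} | push {0}
  [4] u=3 | in {} | out {0,2,4} | prev {} | push {2}
  [5] u=4 | in {0,2,3,4} | out {1,2,3,4} | prev {} | push {3}
  [6] u=0 | in {1,2,3,4} | out {0,1,2,3,4} | prev {0,2,3} | push {1,4}
  [7] u=2 | in {0,1,2,3,4} | out {2,3,4} | ==
  [8] u=3 | in {1,2,3,4} | out {0,1,2,4} | prev {0,2,4} | push {2}
  [9] u=1 | in {0,1,2,3,4} | out {0,1,2,3,4} | prev {0,2,3} | push {}
  [10] u=4 | in {0,1,2,3,4} | out {1,2,3,4} | ==
  [11] u=2 | in {0,1,2,3,4} | out {2,3,4} | ==

Converged values:
  [0] {0,1,2,3,4}
  [1] {0,1,2,3,4}
  [2] {2,3,4}
  [3] {0,1,2,4}
  [4] {1,2,3,4}

{0,1,2,3,4}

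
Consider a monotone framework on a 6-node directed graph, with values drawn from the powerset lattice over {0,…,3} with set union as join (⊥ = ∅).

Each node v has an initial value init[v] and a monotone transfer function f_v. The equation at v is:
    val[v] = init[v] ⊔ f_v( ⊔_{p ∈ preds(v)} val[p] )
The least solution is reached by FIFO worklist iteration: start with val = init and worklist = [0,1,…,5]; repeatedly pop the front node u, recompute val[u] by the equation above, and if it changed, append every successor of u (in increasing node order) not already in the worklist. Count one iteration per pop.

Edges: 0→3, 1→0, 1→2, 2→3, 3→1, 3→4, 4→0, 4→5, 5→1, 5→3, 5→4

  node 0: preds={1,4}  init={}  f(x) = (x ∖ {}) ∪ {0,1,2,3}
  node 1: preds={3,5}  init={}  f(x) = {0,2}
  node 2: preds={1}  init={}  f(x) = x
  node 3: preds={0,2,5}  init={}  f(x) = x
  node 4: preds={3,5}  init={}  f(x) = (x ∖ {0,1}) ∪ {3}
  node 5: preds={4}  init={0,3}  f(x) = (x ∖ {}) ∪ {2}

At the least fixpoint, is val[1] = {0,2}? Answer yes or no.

yes

Iteration log — 10 steps:
  step 1. node 0  ⊔preds={}  new={0,1,2,3}  old={}  +wl: 
  step 2. node 1  ⊔preds={0,3}  new={0,2}  old={}  +wl: 0
  step 3. node 2  ⊔preds={0,2}  new={0,2}  old={}  +wl: 
  step 4. node 3  ⊔preds={0,1,2,3}  new={0,1,2,3}  old={}  +wl: 1
  step 5. node 4  ⊔preds={0,1,2,3}  new={2,3}  old={}  +wl: 
  step 6. node 5  ⊔preds={2,3}  new={0,2,3}  old={0,3}  +wl: 3,4
  step 7. node 0  ⊔preds={0,2,3}  new={0,1,2,3}  stable
  step 8. node 1  ⊔preds={0,1,2,3}  new={0,2}  stable
  step 9. node 3  ⊔preds={0,1,2,3}  new={0,1,2,3}  stable
  step 10. node 4  ⊔preds={0,1,2,3}  new={2,3}  stable

Least fixpoint reached:
  node 0: {0,1,2,3}
  node 1: {0,2}
  node 2: {0,2}
  node 3: {0,1,2,3}
  node 4: {2,3}
  node 5: {0,2,3}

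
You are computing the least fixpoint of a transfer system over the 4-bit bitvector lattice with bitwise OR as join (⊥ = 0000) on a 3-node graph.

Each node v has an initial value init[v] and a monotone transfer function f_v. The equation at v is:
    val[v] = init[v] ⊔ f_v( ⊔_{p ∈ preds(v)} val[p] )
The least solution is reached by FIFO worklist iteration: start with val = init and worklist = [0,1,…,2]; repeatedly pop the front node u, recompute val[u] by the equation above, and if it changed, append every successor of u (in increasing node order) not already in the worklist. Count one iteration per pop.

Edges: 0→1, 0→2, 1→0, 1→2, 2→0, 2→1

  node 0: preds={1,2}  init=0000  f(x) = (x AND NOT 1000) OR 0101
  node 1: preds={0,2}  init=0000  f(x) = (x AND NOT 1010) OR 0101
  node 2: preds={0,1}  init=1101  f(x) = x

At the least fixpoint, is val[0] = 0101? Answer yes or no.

yes

Worklist (4 pops):
  #1 pop 0: in=1101 → 0101 (was 0000); enqueue []
  #2 pop 1: in=1101 → 0101 (was 0000); enqueue [0]
  #3 pop 2: in=0101 → 1101 (no change)
  #4 pop 0: in=1101 → 0101 (no change)

Fixpoint:
  val[0] = 0101
  val[1] = 0101
  val[2] = 1101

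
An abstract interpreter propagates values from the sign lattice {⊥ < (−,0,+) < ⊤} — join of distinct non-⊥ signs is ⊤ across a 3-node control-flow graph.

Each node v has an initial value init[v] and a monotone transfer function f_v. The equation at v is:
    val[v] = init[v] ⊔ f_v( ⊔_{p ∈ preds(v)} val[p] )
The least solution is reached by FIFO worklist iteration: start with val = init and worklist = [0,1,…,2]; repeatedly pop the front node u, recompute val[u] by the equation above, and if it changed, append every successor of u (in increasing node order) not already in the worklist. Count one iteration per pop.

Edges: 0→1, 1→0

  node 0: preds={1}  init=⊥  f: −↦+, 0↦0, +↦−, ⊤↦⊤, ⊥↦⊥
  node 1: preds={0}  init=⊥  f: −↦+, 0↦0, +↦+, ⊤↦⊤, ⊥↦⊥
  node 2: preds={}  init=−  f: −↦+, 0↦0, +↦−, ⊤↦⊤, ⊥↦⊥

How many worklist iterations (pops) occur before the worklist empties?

3

Trace (3 dequeues):
  [1] u=0 | in ⊥ | out ⊥ | ==
  [2] u=1 | in ⊥ | out ⊥ | ==
  [3] u=2 | in ⊥ | out − | ==

Converged values:
  [0] ⊥
  [1] ⊥
  [2] −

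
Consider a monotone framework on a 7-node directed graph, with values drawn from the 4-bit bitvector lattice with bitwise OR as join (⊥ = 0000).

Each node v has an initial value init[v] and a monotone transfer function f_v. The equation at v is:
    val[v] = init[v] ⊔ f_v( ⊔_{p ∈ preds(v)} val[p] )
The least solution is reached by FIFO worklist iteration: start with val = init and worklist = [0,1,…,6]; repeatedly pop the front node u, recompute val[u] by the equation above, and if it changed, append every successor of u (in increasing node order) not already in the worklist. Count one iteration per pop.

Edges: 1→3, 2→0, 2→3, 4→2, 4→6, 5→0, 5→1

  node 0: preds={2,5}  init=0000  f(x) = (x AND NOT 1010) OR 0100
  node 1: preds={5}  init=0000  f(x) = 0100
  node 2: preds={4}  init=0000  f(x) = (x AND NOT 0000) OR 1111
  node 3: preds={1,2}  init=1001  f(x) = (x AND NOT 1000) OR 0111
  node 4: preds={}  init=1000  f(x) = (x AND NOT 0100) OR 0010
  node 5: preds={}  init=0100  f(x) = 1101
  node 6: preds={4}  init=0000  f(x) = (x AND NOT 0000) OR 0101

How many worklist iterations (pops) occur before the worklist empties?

Worklist (10 pops):
  #1 pop 0: in=0100 → 0100 (was 0000); enqueue []
  #2 pop 1: in=0100 → 0100 (was 0000); enqueue []
  #3 pop 2: in=1000 → 1111 (was 0000); enqueue [0]
  #4 pop 3: in=1111 → 1111 (was 1001); enqueue []
  #5 pop 4: in=0000 → 1010 (was 1000); enqueue [2]
  #6 pop 5: in=0000 → 1101 (was 0100); enqueue [1]
  #7 pop 6: in=1010 → 1111 (was 0000); enqueue []
  #8 pop 0: in=1111 → 0101 (was 0100); enqueue []
  #9 pop 2: in=1010 → 1111 (no change)
  #10 pop 1: in=1101 → 0100 (no change)

Fixpoint:
  val[0] = 0101
  val[1] = 0100
  val[2] = 1111
  val[3] = 1111
  val[4] = 1010
  val[5] = 1101
  val[6] = 1111

10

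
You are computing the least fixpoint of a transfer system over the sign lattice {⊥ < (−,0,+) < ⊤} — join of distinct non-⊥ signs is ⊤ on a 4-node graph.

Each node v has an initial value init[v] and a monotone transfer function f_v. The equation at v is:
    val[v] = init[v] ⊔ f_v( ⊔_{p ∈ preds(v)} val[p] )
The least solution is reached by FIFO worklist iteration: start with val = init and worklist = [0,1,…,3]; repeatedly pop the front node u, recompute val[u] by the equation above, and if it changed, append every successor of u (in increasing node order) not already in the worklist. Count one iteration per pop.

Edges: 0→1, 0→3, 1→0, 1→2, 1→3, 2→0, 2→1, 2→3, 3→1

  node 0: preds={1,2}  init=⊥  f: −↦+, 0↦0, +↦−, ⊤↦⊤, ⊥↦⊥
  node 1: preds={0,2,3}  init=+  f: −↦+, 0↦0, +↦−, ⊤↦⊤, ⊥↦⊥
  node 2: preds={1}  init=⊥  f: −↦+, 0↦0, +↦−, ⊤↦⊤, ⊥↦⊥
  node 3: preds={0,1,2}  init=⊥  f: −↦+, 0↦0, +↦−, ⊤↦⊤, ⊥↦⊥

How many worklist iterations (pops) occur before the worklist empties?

Trace (12 dequeues):
  [1] u=0 | in + | out − | prev ⊥ | push {}
  [2] u=1 | in − | out + | ==
  [3] u=2 | in + | out − | prev ⊥ | push {0,1}
  [4] u=3 | in ⊤ | out ⊤ | prev ⊥ | push {}
  [5] u=0 | in ⊤ | out ⊤ | prev − | push {3}
  [6] u=1 | in ⊤ | out ⊤ | prev + | push {0,2}
  [7] u=3 | in ⊤ | out ⊤ | ==
  [8] u=0 | in ⊤ | out ⊤ | ==
  [9] u=2 | in ⊤ | out ⊤ | prev − | push {0,1,3}
  [10] u=0 | in ⊤ | out ⊤ | ==
  [11] u=1 | in ⊤ | out ⊤ | ==
  [12] u=3 | in ⊤ | out ⊤ | ==

Converged values:
  [0] ⊤
  [1] ⊤
  [2] ⊤
  [3] ⊤

12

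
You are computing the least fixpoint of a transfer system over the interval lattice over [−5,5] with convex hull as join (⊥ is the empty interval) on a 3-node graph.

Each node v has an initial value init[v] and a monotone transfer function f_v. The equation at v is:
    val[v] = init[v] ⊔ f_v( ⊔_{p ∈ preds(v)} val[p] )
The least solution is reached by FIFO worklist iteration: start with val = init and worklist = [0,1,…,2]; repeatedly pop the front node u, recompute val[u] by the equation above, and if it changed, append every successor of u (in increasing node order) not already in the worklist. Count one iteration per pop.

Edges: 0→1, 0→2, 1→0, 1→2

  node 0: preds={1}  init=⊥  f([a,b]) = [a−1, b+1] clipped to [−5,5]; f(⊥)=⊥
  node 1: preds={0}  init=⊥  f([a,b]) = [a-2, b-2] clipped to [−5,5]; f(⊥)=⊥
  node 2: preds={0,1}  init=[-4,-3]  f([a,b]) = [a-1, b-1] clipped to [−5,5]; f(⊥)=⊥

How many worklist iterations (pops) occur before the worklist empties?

Worklist (3 pops):
  #1 pop 0: in=⊥ → ⊥ (no change)
  #2 pop 1: in=⊥ → ⊥ (no change)
  #3 pop 2: in=⊥ → [-4,-3] (no change)

Fixpoint:
  val[0] = ⊥
  val[1] = ⊥
  val[2] = [-4,-3]

3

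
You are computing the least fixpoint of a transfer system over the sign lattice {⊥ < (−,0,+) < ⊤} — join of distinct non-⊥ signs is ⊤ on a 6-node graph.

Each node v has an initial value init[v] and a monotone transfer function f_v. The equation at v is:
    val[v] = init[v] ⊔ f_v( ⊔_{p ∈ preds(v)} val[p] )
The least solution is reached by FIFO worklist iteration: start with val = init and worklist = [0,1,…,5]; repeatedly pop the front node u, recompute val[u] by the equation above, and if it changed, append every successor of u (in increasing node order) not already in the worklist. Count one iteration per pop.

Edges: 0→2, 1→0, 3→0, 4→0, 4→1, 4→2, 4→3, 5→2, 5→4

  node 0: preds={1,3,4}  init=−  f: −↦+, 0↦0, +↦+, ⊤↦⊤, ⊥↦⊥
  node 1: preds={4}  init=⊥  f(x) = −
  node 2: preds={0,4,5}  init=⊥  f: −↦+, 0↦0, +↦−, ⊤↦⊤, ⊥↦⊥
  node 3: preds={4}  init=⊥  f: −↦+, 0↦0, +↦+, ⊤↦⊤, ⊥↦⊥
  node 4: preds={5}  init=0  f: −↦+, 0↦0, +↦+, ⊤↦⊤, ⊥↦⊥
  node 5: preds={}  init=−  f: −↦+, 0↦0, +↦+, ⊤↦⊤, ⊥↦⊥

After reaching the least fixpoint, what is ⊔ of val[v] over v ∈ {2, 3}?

⊤

Iteration log — 11 steps:
  step 1. node 0  ⊔preds=0  new=⊤  old=−  +wl: 
  step 2. node 1  ⊔preds=0  new=−  old=⊥  +wl: 0
  step 3. node 2  ⊔preds=⊤  new=⊤  old=⊥  +wl: 
  step 4. node 3  ⊔preds=0  new=0  old=⊥  +wl: 
  step 5. node 4  ⊔preds=−  new=⊤  old=0  +wl: 1,2,3
  step 6. node 5  ⊔preds=⊥  new=−  stable
  step 7. node 0  ⊔preds=⊤  new=⊤  stable
  step 8. node 1  ⊔preds=⊤  new=−  stable
  step 9. node 2  ⊔preds=⊤  new=⊤  stable
  step 10. node 3  ⊔preds=⊤  new=⊤  old=0  +wl: 0
  step 11. node 0  ⊔preds=⊤  new=⊤  stable

Least fixpoint reached:
  node 0: ⊤
  node 1: −
  node 2: ⊤
  node 3: ⊤
  node 4: ⊤
  node 5: −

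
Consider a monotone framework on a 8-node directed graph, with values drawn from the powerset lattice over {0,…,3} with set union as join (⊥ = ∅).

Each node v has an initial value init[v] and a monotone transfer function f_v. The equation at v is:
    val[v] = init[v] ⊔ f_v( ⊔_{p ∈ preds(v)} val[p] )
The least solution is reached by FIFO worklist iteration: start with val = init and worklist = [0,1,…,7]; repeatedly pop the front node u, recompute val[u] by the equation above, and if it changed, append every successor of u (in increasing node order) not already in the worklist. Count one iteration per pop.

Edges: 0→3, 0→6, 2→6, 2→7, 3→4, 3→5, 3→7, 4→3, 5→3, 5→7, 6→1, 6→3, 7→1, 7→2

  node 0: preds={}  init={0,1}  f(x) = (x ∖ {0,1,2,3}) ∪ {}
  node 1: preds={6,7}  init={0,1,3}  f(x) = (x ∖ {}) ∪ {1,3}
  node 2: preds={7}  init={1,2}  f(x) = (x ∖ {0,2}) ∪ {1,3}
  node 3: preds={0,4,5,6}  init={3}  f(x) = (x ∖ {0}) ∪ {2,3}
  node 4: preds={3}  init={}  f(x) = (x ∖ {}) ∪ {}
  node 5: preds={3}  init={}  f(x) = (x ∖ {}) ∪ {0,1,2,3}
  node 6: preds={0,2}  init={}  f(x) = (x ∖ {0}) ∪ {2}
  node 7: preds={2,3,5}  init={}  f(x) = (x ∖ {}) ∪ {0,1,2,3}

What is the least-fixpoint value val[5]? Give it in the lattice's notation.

Trace (11 dequeues):
  [1] u=0 | in {} | out {0,1} | ==
  [2] u=1 | in {} | out {0,1,3} | ==
  [3] u=2 | in {} | out {1,2,3} | prev {1,2} | push {}
  [4] u=3 | in {0,1} | out {1,2,3} | prev {3} | push {}
  [5] u=4 | in {1,2,3} | out {1,2,3} | prev {} | push {3}
  [6] u=5 | in {1,2,3} | out {0,1,2,3} | prev {} | push {}
  [7] u=6 | in {0,1,2,3} | out {1,2,3} | prev {} | push {1}
  [8] u=7 | in {0,1,2,3} | out {0,1,2,3} | prev {} | push {2}
  [9] u=3 | in {0,1,2,3} | out {1,2,3} | ==
  [10] u=1 | in {0,1,2,3} | out {0,1,2,3} | prev {0,1,3} | push {}
  [11] u=2 | in {0,1,2,3} | out {1,2,3} | ==

Converged values:
  [0] {0,1}
  [1] {0,1,2,3}
  [2] {1,2,3}
  [3] {1,2,3}
  [4] {1,2,3}
  [5] {0,1,2,3}
  [6] {1,2,3}
  [7] {0,1,2,3}

{0,1,2,3}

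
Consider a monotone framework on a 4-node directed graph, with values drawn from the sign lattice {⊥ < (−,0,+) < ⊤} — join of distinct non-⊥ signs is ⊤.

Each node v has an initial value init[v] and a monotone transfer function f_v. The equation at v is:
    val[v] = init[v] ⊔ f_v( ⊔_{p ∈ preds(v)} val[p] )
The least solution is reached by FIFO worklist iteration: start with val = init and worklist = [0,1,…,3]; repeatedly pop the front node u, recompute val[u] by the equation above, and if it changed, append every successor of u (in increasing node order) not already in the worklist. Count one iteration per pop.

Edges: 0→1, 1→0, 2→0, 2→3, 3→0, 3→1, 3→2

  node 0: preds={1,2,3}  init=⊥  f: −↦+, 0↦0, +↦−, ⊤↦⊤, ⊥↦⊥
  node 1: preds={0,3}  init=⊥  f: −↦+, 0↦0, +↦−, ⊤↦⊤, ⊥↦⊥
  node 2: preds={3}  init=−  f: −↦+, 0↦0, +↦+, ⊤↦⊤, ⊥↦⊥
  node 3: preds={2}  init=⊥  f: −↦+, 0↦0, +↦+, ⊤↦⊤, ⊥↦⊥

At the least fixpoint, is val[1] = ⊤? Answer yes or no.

Iteration log — 12 steps:
  step 1. node 0  ⊔preds=−  new=+  old=⊥  +wl: 
  step 2. node 1  ⊔preds=+  new=−  old=⊥  +wl: 0
  step 3. node 2  ⊔preds=⊥  new=−  stable
  step 4. node 3  ⊔preds=−  new=+  old=⊥  +wl: 1,2
  step 5. node 0  ⊔preds=⊤  new=⊤  old=+  +wl: 
  step 6. node 1  ⊔preds=⊤  new=⊤  old=−  +wl: 0
  step 7. node 2  ⊔preds=+  new=⊤  old=−  +wl: 3
  step 8. node 0  ⊔preds=⊤  new=⊤  stable
  step 9. node 3  ⊔preds=⊤  new=⊤  old=+  +wl: 0,1,2
  step 10. node 0  ⊔preds=⊤  new=⊤  stable
  step 11. node 1  ⊔preds=⊤  new=⊤  stable
  step 12. node 2  ⊔preds=⊤  new=⊤  stable

Least fixpoint reached:
  node 0: ⊤
  node 1: ⊤
  node 2: ⊤
  node 3: ⊤

yes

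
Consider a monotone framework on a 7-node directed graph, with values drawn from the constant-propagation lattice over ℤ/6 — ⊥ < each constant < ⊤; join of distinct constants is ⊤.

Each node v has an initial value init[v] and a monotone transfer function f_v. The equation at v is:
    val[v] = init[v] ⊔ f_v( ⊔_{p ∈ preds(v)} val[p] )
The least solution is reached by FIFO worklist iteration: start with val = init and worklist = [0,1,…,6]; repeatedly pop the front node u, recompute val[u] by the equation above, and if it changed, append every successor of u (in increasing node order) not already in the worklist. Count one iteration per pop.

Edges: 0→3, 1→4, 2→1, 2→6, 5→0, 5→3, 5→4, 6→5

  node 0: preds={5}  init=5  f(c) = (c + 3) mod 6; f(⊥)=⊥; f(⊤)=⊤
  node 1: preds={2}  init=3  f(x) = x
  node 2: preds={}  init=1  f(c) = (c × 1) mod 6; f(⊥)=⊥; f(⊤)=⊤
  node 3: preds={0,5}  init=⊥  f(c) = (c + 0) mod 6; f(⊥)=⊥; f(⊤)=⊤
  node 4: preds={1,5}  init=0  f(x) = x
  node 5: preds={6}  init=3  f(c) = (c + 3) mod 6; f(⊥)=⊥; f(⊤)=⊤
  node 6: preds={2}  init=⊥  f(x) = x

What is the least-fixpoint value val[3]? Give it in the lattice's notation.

⊤

Worklist (11 pops):
  #1 pop 0: in=3 → ⊤ (was 5); enqueue []
  #2 pop 1: in=1 → ⊤ (was 3); enqueue []
  #3 pop 2: in=⊥ → 1 (no change)
  #4 pop 3: in=⊤ → ⊤ (was ⊥); enqueue []
  #5 pop 4: in=⊤ → ⊤ (was 0); enqueue []
  #6 pop 5: in=⊥ → 3 (no change)
  #7 pop 6: in=1 → 1 (was ⊥); enqueue [5]
  #8 pop 5: in=1 → ⊤ (was 3); enqueue [0,3,4]
  #9 pop 0: in=⊤ → ⊤ (no change)
  #10 pop 3: in=⊤ → ⊤ (no change)
  #11 pop 4: in=⊤ → ⊤ (no change)

Fixpoint:
  val[0] = ⊤
  val[1] = ⊤
  val[2] = 1
  val[3] = ⊤
  val[4] = ⊤
  val[5] = ⊤
  val[6] = 1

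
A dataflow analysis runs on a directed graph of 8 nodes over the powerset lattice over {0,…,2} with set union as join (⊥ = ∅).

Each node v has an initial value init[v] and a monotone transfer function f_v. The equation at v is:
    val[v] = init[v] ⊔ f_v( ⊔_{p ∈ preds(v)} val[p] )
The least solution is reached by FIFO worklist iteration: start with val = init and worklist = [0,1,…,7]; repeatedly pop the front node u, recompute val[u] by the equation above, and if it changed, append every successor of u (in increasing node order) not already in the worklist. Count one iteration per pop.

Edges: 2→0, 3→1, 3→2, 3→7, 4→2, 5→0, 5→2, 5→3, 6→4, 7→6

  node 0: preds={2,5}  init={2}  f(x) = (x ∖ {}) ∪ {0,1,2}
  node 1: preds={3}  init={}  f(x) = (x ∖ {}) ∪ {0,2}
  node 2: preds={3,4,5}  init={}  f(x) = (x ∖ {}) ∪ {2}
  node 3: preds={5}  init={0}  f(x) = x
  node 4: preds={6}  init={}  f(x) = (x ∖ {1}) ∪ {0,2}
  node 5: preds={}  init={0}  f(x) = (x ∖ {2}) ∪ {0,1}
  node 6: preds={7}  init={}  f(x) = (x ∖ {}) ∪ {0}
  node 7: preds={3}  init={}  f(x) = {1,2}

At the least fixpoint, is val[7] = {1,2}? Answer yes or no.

Trace (18 dequeues):
  [1] u=0 | in {0} | out {0,1,2} | prev {2} | push {}
  [2] u=1 | in {0} | out {0,2} | prev {} | push {}
  [3] u=2 | in {0} | out {0,2} | prev {} | push {0}
  [4] u=3 | in {0} | out {0} | ==
  [5] u=4 | in {} | out {0,2} | prev {} | push {2}
  [6] u=5 | in {} | out {0,1} | prev {0} | push {3}
  [7] u=6 | in {} | out {0} | prev {} | push {4}
  [8] u=7 | in {0} | out {1,2} | prev {} | push {6}
  [9] u=0 | in {0,1,2} | out {0,1,2} | ==
  [10] u=2 | in {0,1,2} | out {0,1,2} | prev {0,2} | push {0}
  [11] u=3 | in {0,1} | out {0,1} | prev {0} | push {1,2,7}
  [12] u=4 | in {0} | out {0,2} | ==
  [13] u=6 | in {1,2} | out {0,1,2} | prev {0} | push {4}
  [14] u=0 | in {0,1,2} | out {0,1,2} | ==
  [15] u=1 | in {0,1} | out {0,1,2} | prev {0,2} | push {}
  [16] u=2 | in {0,1,2} | out {0,1,2} | ==
  [17] u=7 | in {0,1} | out {1,2} | ==
  [18] u=4 | in {0,1,2} | out {0,2} | ==

Converged values:
  [0] {0,1,2}
  [1] {0,1,2}
  [2] {0,1,2}
  [3] {0,1}
  [4] {0,2}
  [5] {0,1}
  [6] {0,1,2}
  [7] {1,2}

yes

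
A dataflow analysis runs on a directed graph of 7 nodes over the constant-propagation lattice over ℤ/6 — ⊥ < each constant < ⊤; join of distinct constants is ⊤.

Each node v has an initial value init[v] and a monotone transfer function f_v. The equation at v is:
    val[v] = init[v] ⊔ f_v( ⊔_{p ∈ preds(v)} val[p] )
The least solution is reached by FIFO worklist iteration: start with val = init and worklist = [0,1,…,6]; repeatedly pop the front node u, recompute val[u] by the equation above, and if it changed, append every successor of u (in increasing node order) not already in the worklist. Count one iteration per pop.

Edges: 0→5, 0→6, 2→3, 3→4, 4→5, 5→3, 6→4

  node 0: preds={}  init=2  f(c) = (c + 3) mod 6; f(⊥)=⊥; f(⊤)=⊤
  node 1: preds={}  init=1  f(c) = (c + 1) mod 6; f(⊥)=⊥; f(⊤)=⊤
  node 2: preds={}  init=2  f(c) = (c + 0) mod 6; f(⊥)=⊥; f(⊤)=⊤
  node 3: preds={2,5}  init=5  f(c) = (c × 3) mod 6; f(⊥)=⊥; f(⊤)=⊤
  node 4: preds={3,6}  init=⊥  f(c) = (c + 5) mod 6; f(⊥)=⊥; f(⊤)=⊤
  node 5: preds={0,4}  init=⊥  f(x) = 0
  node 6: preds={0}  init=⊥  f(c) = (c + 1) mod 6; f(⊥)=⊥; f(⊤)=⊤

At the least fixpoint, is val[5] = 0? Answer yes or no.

Iteration log — 9 steps:
  step 1. node 0  ⊔preds=⊥  new=2  stable
  step 2. node 1  ⊔preds=⊥  new=1  stable
  step 3. node 2  ⊔preds=⊥  new=2  stable
  step 4. node 3  ⊔preds=2  new=⊤  old=5  +wl: 
  step 5. node 4  ⊔preds=⊤  new=⊤  old=⊥  +wl: 
  step 6. node 5  ⊔preds=⊤  new=0  old=⊥  +wl: 3
  step 7. node 6  ⊔preds=2  new=3  old=⊥  +wl: 4
  step 8. node 3  ⊔preds=⊤  new=⊤  stable
  step 9. node 4  ⊔preds=⊤  new=⊤  stable

Least fixpoint reached:
  node 0: 2
  node 1: 1
  node 2: 2
  node 3: ⊤
  node 4: ⊤
  node 5: 0
  node 6: 3

yes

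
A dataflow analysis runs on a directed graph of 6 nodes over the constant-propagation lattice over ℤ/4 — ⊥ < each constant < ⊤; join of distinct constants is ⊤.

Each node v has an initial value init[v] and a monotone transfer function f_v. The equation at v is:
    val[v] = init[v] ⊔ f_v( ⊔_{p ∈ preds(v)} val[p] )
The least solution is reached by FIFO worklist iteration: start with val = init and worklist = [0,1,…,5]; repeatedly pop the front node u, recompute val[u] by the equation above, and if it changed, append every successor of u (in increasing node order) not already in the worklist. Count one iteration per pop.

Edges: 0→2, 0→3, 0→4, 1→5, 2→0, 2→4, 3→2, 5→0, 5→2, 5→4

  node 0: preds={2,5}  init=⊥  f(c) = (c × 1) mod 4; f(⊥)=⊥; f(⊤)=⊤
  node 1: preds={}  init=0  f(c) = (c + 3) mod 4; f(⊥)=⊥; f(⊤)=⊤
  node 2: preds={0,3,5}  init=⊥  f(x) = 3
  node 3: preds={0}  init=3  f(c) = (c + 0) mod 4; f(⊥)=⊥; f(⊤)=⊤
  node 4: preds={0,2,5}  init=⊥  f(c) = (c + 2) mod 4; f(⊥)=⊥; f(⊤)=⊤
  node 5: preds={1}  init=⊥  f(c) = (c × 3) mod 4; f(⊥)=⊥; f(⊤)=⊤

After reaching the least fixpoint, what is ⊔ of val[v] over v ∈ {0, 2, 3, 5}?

⊤

Worklist (11 pops):
  #1 pop 0: in=⊥ → ⊥ (no change)
  #2 pop 1: in=⊥ → 0 (no change)
  #3 pop 2: in=3 → 3 (was ⊥); enqueue [0]
  #4 pop 3: in=⊥ → 3 (no change)
  #5 pop 4: in=3 → 1 (was ⊥); enqueue []
  #6 pop 5: in=0 → 0 (was ⊥); enqueue [2,4]
  #7 pop 0: in=⊤ → ⊤ (was ⊥); enqueue [3]
  #8 pop 2: in=⊤ → 3 (no change)
  #9 pop 4: in=⊤ → ⊤ (was 1); enqueue []
  #10 pop 3: in=⊤ → ⊤ (was 3); enqueue [2]
  #11 pop 2: in=⊤ → 3 (no change)

Fixpoint:
  val[0] = ⊤
  val[1] = 0
  val[2] = 3
  val[3] = ⊤
  val[4] = ⊤
  val[5] = 0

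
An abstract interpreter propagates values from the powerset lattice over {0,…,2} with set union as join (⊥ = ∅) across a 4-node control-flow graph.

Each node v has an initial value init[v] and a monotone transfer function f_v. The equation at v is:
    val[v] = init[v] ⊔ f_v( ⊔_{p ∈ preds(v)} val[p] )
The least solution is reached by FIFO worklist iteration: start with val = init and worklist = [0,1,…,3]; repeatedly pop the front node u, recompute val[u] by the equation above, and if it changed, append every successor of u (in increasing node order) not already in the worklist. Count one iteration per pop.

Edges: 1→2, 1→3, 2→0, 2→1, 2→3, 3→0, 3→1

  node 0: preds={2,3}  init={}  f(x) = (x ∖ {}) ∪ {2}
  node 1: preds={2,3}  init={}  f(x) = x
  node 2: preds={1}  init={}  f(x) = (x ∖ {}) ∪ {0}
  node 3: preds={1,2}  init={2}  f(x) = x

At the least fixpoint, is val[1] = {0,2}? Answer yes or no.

Iteration log — 8 steps:
  step 1. node 0  ⊔preds={2}  new={2}  old={}  +wl: 
  step 2. node 1  ⊔preds={2}  new={2}  old={}  +wl: 
  step 3. node 2  ⊔preds={2}  new={0,2}  old={}  +wl: 0,1
  step 4. node 3  ⊔preds={0,2}  new={0,2}  old={2}  +wl: 
  step 5. node 0  ⊔preds={0,2}  new={0,2}  old={2}  +wl: 
  step 6. node 1  ⊔preds={0,2}  new={0,2}  old={2}  +wl: 2,3
  step 7. node 2  ⊔preds={0,2}  new={0,2}  stable
  step 8. node 3  ⊔preds={0,2}  new={0,2}  stable

Least fixpoint reached:
  node 0: {0,2}
  node 1: {0,2}
  node 2: {0,2}
  node 3: {0,2}

yes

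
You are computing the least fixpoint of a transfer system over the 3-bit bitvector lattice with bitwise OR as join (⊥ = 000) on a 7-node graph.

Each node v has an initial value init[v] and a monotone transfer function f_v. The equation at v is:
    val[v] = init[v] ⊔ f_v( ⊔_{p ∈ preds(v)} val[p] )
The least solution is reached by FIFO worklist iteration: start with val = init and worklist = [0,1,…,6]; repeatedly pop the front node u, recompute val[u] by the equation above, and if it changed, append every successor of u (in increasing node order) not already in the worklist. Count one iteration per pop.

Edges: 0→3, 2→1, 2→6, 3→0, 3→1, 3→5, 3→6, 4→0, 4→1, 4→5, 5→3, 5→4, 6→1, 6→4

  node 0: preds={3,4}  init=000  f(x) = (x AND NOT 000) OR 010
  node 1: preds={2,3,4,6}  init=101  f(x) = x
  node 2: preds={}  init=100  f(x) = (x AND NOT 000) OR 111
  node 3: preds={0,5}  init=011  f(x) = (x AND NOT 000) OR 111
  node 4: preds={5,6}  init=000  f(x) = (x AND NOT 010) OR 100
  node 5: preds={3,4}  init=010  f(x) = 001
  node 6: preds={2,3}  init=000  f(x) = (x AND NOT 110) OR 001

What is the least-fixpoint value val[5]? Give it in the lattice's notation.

Iteration log — 14 steps:
  step 1. node 0  ⊔preds=011  new=011  old=000  +wl: 
  step 2. node 1  ⊔preds=111  new=111  old=101  +wl: 
  step 3. node 2  ⊔preds=000  new=111  old=100  +wl: 1
  step 4. node 3  ⊔preds=011  new=111  old=011  +wl: 0
  step 5. node 4  ⊔preds=010  new=100  old=000  +wl: 
  step 6. node 5  ⊔preds=111  new=011  old=010  +wl: 3,4
  step 7. node 6  ⊔preds=111  new=001  old=000  +wl: 
  step 8. node 1  ⊔preds=111  new=111  stable
  step 9. node 0  ⊔preds=111  new=111  old=011  +wl: 
  step 10. node 3  ⊔preds=111  new=111  stable
  step 11. node 4  ⊔preds=011  new=101  old=100  +wl: 0,1,5
  step 12. node 0  ⊔preds=111  new=111  stable
  step 13. node 1  ⊔preds=111  new=111  stable
  step 14. node 5  ⊔preds=111  new=011  stable

Least fixpoint reached:
  node 0: 111
  node 1: 111
  node 2: 111
  node 3: 111
  node 4: 101
  node 5: 011
  node 6: 001

011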